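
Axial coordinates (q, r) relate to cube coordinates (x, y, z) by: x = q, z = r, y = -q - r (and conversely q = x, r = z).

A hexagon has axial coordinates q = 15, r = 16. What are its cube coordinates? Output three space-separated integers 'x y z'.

x = q = 15
z = r = 16
y = -x - z = -(15) - (16) = -31

Answer: 15 -31 16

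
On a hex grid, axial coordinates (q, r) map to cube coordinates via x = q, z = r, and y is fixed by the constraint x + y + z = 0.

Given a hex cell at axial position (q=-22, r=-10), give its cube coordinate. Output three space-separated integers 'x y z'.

x = q = -22
z = r = -10
y = -x - z = -(-22) - (-10) = 32

Answer: -22 32 -10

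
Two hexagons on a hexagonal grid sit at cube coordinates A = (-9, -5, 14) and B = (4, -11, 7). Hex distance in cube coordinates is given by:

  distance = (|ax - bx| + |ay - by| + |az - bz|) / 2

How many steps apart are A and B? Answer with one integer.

Answer: 13

Derivation:
|ax - bx| = |-9 - 4| = 13
|ay - by| = |-5 - (-11)| = 6
|az - bz| = |14 - 7| = 7
distance = (13 + 6 + 7) / 2 = 26 / 2 = 13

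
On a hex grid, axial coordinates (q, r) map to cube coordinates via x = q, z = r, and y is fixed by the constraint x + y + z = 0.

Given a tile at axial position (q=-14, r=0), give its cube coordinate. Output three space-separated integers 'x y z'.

x = q = -14
z = r = 0
y = -x - z = -(-14) - (0) = 14

Answer: -14 14 0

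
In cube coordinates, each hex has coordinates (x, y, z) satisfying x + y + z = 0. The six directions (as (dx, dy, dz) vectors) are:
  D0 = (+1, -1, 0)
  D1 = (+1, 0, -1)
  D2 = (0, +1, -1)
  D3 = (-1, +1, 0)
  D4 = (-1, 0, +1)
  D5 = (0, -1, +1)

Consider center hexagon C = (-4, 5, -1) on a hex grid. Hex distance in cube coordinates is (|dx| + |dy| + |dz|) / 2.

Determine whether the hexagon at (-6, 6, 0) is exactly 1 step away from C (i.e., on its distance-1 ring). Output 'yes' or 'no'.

Answer: no

Derivation:
|px - cx| = |-6 - (-4)| = 2
|py - cy| = |6 - 5| = 1
|pz - cz| = |0 - (-1)| = 1
distance = (2+1+1)/2 = 4/2 = 2
radius = 1; distance != radius -> no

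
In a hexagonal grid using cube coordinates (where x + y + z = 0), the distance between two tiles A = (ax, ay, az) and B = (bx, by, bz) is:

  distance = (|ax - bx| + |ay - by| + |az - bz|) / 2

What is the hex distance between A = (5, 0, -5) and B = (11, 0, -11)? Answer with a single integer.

Answer: 6

Derivation:
|ax - bx| = |5 - 11| = 6
|ay - by| = |0 - 0| = 0
|az - bz| = |-5 - (-11)| = 6
distance = (6 + 0 + 6) / 2 = 12 / 2 = 6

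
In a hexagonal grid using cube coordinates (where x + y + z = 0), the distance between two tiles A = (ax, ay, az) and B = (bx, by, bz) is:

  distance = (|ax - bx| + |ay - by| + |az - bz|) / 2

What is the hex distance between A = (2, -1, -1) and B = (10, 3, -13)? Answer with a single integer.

|ax - bx| = |2 - 10| = 8
|ay - by| = |-1 - 3| = 4
|az - bz| = |-1 - (-13)| = 12
distance = (8 + 4 + 12) / 2 = 24 / 2 = 12

Answer: 12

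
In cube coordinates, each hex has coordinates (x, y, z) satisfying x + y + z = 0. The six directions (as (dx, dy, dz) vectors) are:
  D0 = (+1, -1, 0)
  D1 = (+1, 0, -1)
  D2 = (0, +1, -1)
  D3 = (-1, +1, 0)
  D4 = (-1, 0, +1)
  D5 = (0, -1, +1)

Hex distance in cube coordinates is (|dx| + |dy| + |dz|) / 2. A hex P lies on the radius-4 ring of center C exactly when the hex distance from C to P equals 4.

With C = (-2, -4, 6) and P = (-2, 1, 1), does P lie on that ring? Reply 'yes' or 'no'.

Answer: no

Derivation:
|px - cx| = |-2 - (-2)| = 0
|py - cy| = |1 - (-4)| = 5
|pz - cz| = |1 - 6| = 5
distance = (0+5+5)/2 = 10/2 = 5
radius = 4; distance != radius -> no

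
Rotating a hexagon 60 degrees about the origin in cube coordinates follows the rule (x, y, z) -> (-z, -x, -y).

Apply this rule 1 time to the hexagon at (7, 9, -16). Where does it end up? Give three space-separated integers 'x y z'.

Start: (7, 9, -16)
Step 1: (7, 9, -16) -> (-(-16), -(7), -(9)) = (16, -7, -9)

Answer: 16 -7 -9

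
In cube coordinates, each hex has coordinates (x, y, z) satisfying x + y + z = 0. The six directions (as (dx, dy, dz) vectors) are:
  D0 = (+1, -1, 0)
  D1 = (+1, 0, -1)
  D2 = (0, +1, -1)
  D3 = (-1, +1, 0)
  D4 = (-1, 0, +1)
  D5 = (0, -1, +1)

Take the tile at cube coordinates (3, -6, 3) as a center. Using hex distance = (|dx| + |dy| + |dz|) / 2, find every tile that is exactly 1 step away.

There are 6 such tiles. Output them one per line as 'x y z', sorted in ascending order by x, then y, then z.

Answer: 2 -6 4
2 -5 3
3 -7 4
3 -5 2
4 -7 3
4 -6 2

Derivation:
Walk ring at distance 1 from (3, -6, 3):
Start at center + D4*1 = (2, -6, 4)
  hex 0: (2, -6, 4)
  hex 1: (3, -7, 4)
  hex 2: (4, -7, 3)
  hex 3: (4, -6, 2)
  hex 4: (3, -5, 2)
  hex 5: (2, -5, 3)
Sorted: 6 hexes.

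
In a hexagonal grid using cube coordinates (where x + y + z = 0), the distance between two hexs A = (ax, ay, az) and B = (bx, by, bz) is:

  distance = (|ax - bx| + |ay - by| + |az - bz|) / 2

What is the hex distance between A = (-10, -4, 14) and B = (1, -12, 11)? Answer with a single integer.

|ax - bx| = |-10 - 1| = 11
|ay - by| = |-4 - (-12)| = 8
|az - bz| = |14 - 11| = 3
distance = (11 + 8 + 3) / 2 = 22 / 2 = 11

Answer: 11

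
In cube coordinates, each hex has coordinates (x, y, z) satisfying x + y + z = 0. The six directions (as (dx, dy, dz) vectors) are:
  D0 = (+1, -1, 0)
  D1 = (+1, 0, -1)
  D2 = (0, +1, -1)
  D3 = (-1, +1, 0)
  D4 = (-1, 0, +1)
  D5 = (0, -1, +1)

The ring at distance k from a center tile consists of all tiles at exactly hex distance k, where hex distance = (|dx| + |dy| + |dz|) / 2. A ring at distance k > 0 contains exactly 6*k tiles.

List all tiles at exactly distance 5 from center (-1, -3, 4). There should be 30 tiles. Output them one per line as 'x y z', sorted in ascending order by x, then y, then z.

Walk ring at distance 5 from (-1, -3, 4):
Start at center + D4*5 = (-6, -3, 9)
  hex 0: (-6, -3, 9)
  hex 1: (-5, -4, 9)
  hex 2: (-4, -5, 9)
  hex 3: (-3, -6, 9)
  hex 4: (-2, -7, 9)
  hex 5: (-1, -8, 9)
  hex 6: (0, -8, 8)
  hex 7: (1, -8, 7)
  hex 8: (2, -8, 6)
  hex 9: (3, -8, 5)
  hex 10: (4, -8, 4)
  hex 11: (4, -7, 3)
  hex 12: (4, -6, 2)
  hex 13: (4, -5, 1)
  hex 14: (4, -4, 0)
  hex 15: (4, -3, -1)
  hex 16: (3, -2, -1)
  hex 17: (2, -1, -1)
  hex 18: (1, 0, -1)
  hex 19: (0, 1, -1)
  hex 20: (-1, 2, -1)
  hex 21: (-2, 2, 0)
  hex 22: (-3, 2, 1)
  hex 23: (-4, 2, 2)
  hex 24: (-5, 2, 3)
  hex 25: (-6, 2, 4)
  hex 26: (-6, 1, 5)
  hex 27: (-6, 0, 6)
  hex 28: (-6, -1, 7)
  hex 29: (-6, -2, 8)
Sorted: 30 hexes.

Answer: -6 -3 9
-6 -2 8
-6 -1 7
-6 0 6
-6 1 5
-6 2 4
-5 -4 9
-5 2 3
-4 -5 9
-4 2 2
-3 -6 9
-3 2 1
-2 -7 9
-2 2 0
-1 -8 9
-1 2 -1
0 -8 8
0 1 -1
1 -8 7
1 0 -1
2 -8 6
2 -1 -1
3 -8 5
3 -2 -1
4 -8 4
4 -7 3
4 -6 2
4 -5 1
4 -4 0
4 -3 -1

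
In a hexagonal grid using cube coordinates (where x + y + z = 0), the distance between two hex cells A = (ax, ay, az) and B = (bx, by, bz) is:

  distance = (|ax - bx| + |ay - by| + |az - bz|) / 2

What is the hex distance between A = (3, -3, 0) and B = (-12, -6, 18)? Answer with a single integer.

Answer: 18

Derivation:
|ax - bx| = |3 - (-12)| = 15
|ay - by| = |-3 - (-6)| = 3
|az - bz| = |0 - 18| = 18
distance = (15 + 3 + 18) / 2 = 36 / 2 = 18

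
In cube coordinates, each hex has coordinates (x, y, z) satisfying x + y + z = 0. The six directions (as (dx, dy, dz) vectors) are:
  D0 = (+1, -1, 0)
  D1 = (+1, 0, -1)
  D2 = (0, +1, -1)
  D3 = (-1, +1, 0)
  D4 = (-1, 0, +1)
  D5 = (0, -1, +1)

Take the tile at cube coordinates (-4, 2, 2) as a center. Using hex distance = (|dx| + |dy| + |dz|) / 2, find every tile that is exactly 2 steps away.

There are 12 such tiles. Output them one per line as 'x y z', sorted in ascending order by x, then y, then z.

Answer: -6 2 4
-6 3 3
-6 4 2
-5 1 4
-5 4 1
-4 0 4
-4 4 0
-3 0 3
-3 3 0
-2 0 2
-2 1 1
-2 2 0

Derivation:
Walk ring at distance 2 from (-4, 2, 2):
Start at center + D4*2 = (-6, 2, 4)
  hex 0: (-6, 2, 4)
  hex 1: (-5, 1, 4)
  hex 2: (-4, 0, 4)
  hex 3: (-3, 0, 3)
  hex 4: (-2, 0, 2)
  hex 5: (-2, 1, 1)
  hex 6: (-2, 2, 0)
  hex 7: (-3, 3, 0)
  hex 8: (-4, 4, 0)
  hex 9: (-5, 4, 1)
  hex 10: (-6, 4, 2)
  hex 11: (-6, 3, 3)
Sorted: 12 hexes.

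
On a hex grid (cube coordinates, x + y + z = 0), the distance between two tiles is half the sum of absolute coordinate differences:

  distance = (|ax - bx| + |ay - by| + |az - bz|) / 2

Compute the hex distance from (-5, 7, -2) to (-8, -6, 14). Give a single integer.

|ax - bx| = |-5 - (-8)| = 3
|ay - by| = |7 - (-6)| = 13
|az - bz| = |-2 - 14| = 16
distance = (3 + 13 + 16) / 2 = 32 / 2 = 16

Answer: 16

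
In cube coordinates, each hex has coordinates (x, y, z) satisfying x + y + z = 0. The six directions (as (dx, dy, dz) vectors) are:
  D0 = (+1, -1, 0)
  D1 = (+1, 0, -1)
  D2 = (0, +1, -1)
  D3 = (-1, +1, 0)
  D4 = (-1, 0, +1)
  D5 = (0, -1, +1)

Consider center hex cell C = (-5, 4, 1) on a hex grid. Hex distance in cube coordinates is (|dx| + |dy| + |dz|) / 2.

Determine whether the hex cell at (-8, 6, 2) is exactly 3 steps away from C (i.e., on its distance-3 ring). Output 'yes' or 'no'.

|px - cx| = |-8 - (-5)| = 3
|py - cy| = |6 - 4| = 2
|pz - cz| = |2 - 1| = 1
distance = (3+2+1)/2 = 6/2 = 3
radius = 3; distance == radius -> yes

Answer: yes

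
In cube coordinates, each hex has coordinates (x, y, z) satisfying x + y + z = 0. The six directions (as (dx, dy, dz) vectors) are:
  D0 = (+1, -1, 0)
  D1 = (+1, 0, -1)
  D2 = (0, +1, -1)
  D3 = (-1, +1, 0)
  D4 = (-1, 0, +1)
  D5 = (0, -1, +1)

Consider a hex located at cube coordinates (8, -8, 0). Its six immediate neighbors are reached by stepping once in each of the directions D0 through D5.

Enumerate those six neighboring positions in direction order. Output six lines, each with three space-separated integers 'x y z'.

Answer: 9 -9 0
9 -8 -1
8 -7 -1
7 -7 0
7 -8 1
8 -9 1

Derivation:
Center: (8, -8, 0). Add each direction:
  D0: (8, -8, 0) + (1, -1, 0) = (9, -9, 0)
  D1: (8, -8, 0) + (1, 0, -1) = (9, -8, -1)
  D2: (8, -8, 0) + (0, 1, -1) = (8, -7, -1)
  D3: (8, -8, 0) + (-1, 1, 0) = (7, -7, 0)
  D4: (8, -8, 0) + (-1, 0, 1) = (7, -8, 1)
  D5: (8, -8, 0) + (0, -1, 1) = (8, -9, 1)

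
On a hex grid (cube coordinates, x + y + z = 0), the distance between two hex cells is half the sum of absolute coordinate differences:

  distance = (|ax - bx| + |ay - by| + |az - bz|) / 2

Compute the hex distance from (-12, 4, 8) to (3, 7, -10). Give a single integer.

|ax - bx| = |-12 - 3| = 15
|ay - by| = |4 - 7| = 3
|az - bz| = |8 - (-10)| = 18
distance = (15 + 3 + 18) / 2 = 36 / 2 = 18

Answer: 18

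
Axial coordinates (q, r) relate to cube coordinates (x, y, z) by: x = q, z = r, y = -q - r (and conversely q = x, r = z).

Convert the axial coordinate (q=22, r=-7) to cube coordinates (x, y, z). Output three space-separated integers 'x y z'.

x = q = 22
z = r = -7
y = -x - z = -(22) - (-7) = -15

Answer: 22 -15 -7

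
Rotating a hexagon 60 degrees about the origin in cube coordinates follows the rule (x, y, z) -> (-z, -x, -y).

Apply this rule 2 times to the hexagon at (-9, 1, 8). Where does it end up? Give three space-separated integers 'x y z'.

Start: (-9, 1, 8)
Step 1: (-9, 1, 8) -> (-(8), -(-9), -(1)) = (-8, 9, -1)
Step 2: (-8, 9, -1) -> (-(-1), -(-8), -(9)) = (1, 8, -9)

Answer: 1 8 -9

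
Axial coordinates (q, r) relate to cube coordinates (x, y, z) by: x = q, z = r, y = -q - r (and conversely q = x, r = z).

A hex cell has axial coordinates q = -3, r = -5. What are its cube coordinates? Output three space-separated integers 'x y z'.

Answer: -3 8 -5

Derivation:
x = q = -3
z = r = -5
y = -x - z = -(-3) - (-5) = 8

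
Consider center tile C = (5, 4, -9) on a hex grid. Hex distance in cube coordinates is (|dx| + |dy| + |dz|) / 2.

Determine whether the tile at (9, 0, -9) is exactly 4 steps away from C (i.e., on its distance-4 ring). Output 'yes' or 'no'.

Answer: yes

Derivation:
|px - cx| = |9 - 5| = 4
|py - cy| = |0 - 4| = 4
|pz - cz| = |-9 - (-9)| = 0
distance = (4+4+0)/2 = 8/2 = 4
radius = 4; distance == radius -> yes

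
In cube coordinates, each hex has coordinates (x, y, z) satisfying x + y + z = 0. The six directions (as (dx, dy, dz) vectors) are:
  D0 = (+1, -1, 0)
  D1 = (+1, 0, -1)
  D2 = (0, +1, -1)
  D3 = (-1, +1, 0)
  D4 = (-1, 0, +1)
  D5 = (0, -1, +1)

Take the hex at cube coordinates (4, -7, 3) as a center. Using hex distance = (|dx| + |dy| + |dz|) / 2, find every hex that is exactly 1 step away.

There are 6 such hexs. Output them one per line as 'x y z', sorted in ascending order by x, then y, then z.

Answer: 3 -7 4
3 -6 3
4 -8 4
4 -6 2
5 -8 3
5 -7 2

Derivation:
Walk ring at distance 1 from (4, -7, 3):
Start at center + D4*1 = (3, -7, 4)
  hex 0: (3, -7, 4)
  hex 1: (4, -8, 4)
  hex 2: (5, -8, 3)
  hex 3: (5, -7, 2)
  hex 4: (4, -6, 2)
  hex 5: (3, -6, 3)
Sorted: 6 hexes.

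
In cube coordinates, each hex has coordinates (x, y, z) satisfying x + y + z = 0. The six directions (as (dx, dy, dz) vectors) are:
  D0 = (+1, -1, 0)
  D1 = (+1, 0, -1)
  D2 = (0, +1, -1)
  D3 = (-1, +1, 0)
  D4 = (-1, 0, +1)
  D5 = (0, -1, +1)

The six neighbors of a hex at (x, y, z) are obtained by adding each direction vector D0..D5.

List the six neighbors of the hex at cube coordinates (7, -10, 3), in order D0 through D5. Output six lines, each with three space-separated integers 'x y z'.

Center: (7, -10, 3). Add each direction:
  D0: (7, -10, 3) + (1, -1, 0) = (8, -11, 3)
  D1: (7, -10, 3) + (1, 0, -1) = (8, -10, 2)
  D2: (7, -10, 3) + (0, 1, -1) = (7, -9, 2)
  D3: (7, -10, 3) + (-1, 1, 0) = (6, -9, 3)
  D4: (7, -10, 3) + (-1, 0, 1) = (6, -10, 4)
  D5: (7, -10, 3) + (0, -1, 1) = (7, -11, 4)

Answer: 8 -11 3
8 -10 2
7 -9 2
6 -9 3
6 -10 4
7 -11 4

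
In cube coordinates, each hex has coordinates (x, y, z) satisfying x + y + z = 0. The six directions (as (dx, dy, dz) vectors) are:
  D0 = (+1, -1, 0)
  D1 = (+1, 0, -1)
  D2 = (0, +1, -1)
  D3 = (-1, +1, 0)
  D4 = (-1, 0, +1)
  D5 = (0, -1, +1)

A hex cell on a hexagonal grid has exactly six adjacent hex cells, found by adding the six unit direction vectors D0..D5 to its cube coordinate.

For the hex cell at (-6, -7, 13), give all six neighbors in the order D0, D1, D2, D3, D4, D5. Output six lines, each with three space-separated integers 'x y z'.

Center: (-6, -7, 13). Add each direction:
  D0: (-6, -7, 13) + (1, -1, 0) = (-5, -8, 13)
  D1: (-6, -7, 13) + (1, 0, -1) = (-5, -7, 12)
  D2: (-6, -7, 13) + (0, 1, -1) = (-6, -6, 12)
  D3: (-6, -7, 13) + (-1, 1, 0) = (-7, -6, 13)
  D4: (-6, -7, 13) + (-1, 0, 1) = (-7, -7, 14)
  D5: (-6, -7, 13) + (0, -1, 1) = (-6, -8, 14)

Answer: -5 -8 13
-5 -7 12
-6 -6 12
-7 -6 13
-7 -7 14
-6 -8 14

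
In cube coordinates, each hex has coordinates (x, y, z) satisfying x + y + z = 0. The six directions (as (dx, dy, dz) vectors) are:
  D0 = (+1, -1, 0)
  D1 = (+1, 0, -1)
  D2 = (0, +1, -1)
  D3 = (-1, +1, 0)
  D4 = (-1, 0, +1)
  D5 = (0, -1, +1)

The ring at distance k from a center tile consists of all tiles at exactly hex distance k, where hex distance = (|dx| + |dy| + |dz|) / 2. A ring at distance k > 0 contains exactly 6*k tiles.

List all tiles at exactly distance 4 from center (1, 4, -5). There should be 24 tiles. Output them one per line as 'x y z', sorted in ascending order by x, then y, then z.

Walk ring at distance 4 from (1, 4, -5):
Start at center + D4*4 = (-3, 4, -1)
  hex 0: (-3, 4, -1)
  hex 1: (-2, 3, -1)
  hex 2: (-1, 2, -1)
  hex 3: (0, 1, -1)
  hex 4: (1, 0, -1)
  hex 5: (2, 0, -2)
  hex 6: (3, 0, -3)
  hex 7: (4, 0, -4)
  hex 8: (5, 0, -5)
  hex 9: (5, 1, -6)
  hex 10: (5, 2, -7)
  hex 11: (5, 3, -8)
  hex 12: (5, 4, -9)
  hex 13: (4, 5, -9)
  hex 14: (3, 6, -9)
  hex 15: (2, 7, -9)
  hex 16: (1, 8, -9)
  hex 17: (0, 8, -8)
  hex 18: (-1, 8, -7)
  hex 19: (-2, 8, -6)
  hex 20: (-3, 8, -5)
  hex 21: (-3, 7, -4)
  hex 22: (-3, 6, -3)
  hex 23: (-3, 5, -2)
Sorted: 24 hexes.

Answer: -3 4 -1
-3 5 -2
-3 6 -3
-3 7 -4
-3 8 -5
-2 3 -1
-2 8 -6
-1 2 -1
-1 8 -7
0 1 -1
0 8 -8
1 0 -1
1 8 -9
2 0 -2
2 7 -9
3 0 -3
3 6 -9
4 0 -4
4 5 -9
5 0 -5
5 1 -6
5 2 -7
5 3 -8
5 4 -9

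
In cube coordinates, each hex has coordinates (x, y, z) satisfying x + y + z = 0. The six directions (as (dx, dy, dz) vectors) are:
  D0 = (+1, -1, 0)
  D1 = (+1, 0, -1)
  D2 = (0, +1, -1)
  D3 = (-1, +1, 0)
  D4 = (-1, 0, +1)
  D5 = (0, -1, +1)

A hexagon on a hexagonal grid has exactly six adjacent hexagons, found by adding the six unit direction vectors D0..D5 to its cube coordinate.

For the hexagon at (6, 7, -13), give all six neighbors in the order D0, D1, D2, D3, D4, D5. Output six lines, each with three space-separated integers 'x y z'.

Answer: 7 6 -13
7 7 -14
6 8 -14
5 8 -13
5 7 -12
6 6 -12

Derivation:
Center: (6, 7, -13). Add each direction:
  D0: (6, 7, -13) + (1, -1, 0) = (7, 6, -13)
  D1: (6, 7, -13) + (1, 0, -1) = (7, 7, -14)
  D2: (6, 7, -13) + (0, 1, -1) = (6, 8, -14)
  D3: (6, 7, -13) + (-1, 1, 0) = (5, 8, -13)
  D4: (6, 7, -13) + (-1, 0, 1) = (5, 7, -12)
  D5: (6, 7, -13) + (0, -1, 1) = (6, 6, -12)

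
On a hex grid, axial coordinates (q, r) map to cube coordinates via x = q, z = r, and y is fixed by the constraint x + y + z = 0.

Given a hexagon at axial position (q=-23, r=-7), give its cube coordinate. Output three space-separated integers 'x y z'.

Answer: -23 30 -7

Derivation:
x = q = -23
z = r = -7
y = -x - z = -(-23) - (-7) = 30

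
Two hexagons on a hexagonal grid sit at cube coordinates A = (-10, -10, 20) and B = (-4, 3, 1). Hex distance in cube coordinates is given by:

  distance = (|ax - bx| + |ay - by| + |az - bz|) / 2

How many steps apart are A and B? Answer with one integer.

|ax - bx| = |-10 - (-4)| = 6
|ay - by| = |-10 - 3| = 13
|az - bz| = |20 - 1| = 19
distance = (6 + 13 + 19) / 2 = 38 / 2 = 19

Answer: 19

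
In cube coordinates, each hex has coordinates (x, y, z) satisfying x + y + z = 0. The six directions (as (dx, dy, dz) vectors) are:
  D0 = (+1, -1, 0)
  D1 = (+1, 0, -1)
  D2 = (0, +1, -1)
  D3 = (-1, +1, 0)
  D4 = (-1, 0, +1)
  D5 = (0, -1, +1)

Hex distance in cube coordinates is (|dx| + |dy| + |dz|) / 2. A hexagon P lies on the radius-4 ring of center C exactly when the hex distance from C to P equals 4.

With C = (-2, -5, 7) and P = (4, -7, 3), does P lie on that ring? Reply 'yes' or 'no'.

|px - cx| = |4 - (-2)| = 6
|py - cy| = |-7 - (-5)| = 2
|pz - cz| = |3 - 7| = 4
distance = (6+2+4)/2 = 12/2 = 6
radius = 4; distance != radius -> no

Answer: no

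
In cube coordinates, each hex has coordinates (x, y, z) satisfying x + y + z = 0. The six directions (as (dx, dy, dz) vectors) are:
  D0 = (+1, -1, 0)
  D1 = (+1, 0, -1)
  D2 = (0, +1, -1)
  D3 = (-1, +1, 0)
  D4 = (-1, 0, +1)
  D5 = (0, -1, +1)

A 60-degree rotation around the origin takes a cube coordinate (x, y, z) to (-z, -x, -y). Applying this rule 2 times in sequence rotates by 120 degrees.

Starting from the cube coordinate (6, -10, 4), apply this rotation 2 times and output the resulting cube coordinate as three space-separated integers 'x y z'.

Start: (6, -10, 4)
Step 1: (6, -10, 4) -> (-(4), -(6), -(-10)) = (-4, -6, 10)
Step 2: (-4, -6, 10) -> (-(10), -(-4), -(-6)) = (-10, 4, 6)

Answer: -10 4 6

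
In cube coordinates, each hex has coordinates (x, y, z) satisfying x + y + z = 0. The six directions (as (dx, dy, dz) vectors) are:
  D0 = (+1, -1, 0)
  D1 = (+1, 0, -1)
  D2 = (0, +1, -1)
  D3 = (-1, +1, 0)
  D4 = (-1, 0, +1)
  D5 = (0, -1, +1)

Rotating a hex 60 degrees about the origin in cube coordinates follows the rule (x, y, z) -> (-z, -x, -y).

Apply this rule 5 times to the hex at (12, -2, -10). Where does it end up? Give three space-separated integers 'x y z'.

Start: (12, -2, -10)
Step 1: (12, -2, -10) -> (-(-10), -(12), -(-2)) = (10, -12, 2)
Step 2: (10, -12, 2) -> (-(2), -(10), -(-12)) = (-2, -10, 12)
Step 3: (-2, -10, 12) -> (-(12), -(-2), -(-10)) = (-12, 2, 10)
Step 4: (-12, 2, 10) -> (-(10), -(-12), -(2)) = (-10, 12, -2)
Step 5: (-10, 12, -2) -> (-(-2), -(-10), -(12)) = (2, 10, -12)

Answer: 2 10 -12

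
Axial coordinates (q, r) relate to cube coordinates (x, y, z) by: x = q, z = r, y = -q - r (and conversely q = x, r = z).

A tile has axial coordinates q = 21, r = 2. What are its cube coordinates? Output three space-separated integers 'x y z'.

Answer: 21 -23 2

Derivation:
x = q = 21
z = r = 2
y = -x - z = -(21) - (2) = -23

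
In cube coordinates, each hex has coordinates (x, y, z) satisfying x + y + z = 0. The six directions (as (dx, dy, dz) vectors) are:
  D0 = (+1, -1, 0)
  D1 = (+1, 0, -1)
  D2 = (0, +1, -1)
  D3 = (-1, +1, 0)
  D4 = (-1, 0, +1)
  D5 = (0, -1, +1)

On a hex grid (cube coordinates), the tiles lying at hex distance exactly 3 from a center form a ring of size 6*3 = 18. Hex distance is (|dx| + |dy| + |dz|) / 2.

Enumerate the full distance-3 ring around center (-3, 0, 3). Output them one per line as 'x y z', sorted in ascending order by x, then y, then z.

Walk ring at distance 3 from (-3, 0, 3):
Start at center + D4*3 = (-6, 0, 6)
  hex 0: (-6, 0, 6)
  hex 1: (-5, -1, 6)
  hex 2: (-4, -2, 6)
  hex 3: (-3, -3, 6)
  hex 4: (-2, -3, 5)
  hex 5: (-1, -3, 4)
  hex 6: (0, -3, 3)
  hex 7: (0, -2, 2)
  hex 8: (0, -1, 1)
  hex 9: (0, 0, 0)
  hex 10: (-1, 1, 0)
  hex 11: (-2, 2, 0)
  hex 12: (-3, 3, 0)
  hex 13: (-4, 3, 1)
  hex 14: (-5, 3, 2)
  hex 15: (-6, 3, 3)
  hex 16: (-6, 2, 4)
  hex 17: (-6, 1, 5)
Sorted: 18 hexes.

Answer: -6 0 6
-6 1 5
-6 2 4
-6 3 3
-5 -1 6
-5 3 2
-4 -2 6
-4 3 1
-3 -3 6
-3 3 0
-2 -3 5
-2 2 0
-1 -3 4
-1 1 0
0 -3 3
0 -2 2
0 -1 1
0 0 0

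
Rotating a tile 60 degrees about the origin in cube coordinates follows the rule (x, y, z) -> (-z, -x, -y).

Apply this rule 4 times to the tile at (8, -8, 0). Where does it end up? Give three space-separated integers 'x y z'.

Start: (8, -8, 0)
Step 1: (8, -8, 0) -> (-(0), -(8), -(-8)) = (0, -8, 8)
Step 2: (0, -8, 8) -> (-(8), -(0), -(-8)) = (-8, 0, 8)
Step 3: (-8, 0, 8) -> (-(8), -(-8), -(0)) = (-8, 8, 0)
Step 4: (-8, 8, 0) -> (-(0), -(-8), -(8)) = (0, 8, -8)

Answer: 0 8 -8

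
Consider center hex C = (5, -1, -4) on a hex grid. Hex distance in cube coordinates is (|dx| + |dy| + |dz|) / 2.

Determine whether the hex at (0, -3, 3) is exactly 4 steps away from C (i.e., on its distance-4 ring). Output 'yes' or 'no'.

Answer: no

Derivation:
|px - cx| = |0 - 5| = 5
|py - cy| = |-3 - (-1)| = 2
|pz - cz| = |3 - (-4)| = 7
distance = (5+2+7)/2 = 14/2 = 7
radius = 4; distance != radius -> no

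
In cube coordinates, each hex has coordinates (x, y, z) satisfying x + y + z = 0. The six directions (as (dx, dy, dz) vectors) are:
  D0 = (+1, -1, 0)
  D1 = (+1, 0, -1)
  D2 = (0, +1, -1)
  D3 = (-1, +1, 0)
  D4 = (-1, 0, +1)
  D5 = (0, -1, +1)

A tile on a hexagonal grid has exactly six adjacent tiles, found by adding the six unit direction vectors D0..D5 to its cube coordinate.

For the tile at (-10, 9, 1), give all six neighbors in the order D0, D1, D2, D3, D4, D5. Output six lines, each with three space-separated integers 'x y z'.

Center: (-10, 9, 1). Add each direction:
  D0: (-10, 9, 1) + (1, -1, 0) = (-9, 8, 1)
  D1: (-10, 9, 1) + (1, 0, -1) = (-9, 9, 0)
  D2: (-10, 9, 1) + (0, 1, -1) = (-10, 10, 0)
  D3: (-10, 9, 1) + (-1, 1, 0) = (-11, 10, 1)
  D4: (-10, 9, 1) + (-1, 0, 1) = (-11, 9, 2)
  D5: (-10, 9, 1) + (0, -1, 1) = (-10, 8, 2)

Answer: -9 8 1
-9 9 0
-10 10 0
-11 10 1
-11 9 2
-10 8 2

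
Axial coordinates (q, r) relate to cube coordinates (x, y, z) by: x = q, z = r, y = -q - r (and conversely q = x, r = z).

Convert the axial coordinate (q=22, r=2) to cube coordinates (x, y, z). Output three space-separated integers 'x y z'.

Answer: 22 -24 2

Derivation:
x = q = 22
z = r = 2
y = -x - z = -(22) - (2) = -24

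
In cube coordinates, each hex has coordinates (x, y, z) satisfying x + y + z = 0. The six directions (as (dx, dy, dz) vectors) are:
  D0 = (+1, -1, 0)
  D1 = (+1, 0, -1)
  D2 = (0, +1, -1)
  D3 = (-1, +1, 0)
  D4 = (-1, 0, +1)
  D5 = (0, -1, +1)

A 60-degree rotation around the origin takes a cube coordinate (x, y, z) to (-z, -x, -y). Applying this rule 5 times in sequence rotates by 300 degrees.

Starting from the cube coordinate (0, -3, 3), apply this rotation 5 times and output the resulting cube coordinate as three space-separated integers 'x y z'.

Start: (0, -3, 3)
Step 1: (0, -3, 3) -> (-(3), -(0), -(-3)) = (-3, 0, 3)
Step 2: (-3, 0, 3) -> (-(3), -(-3), -(0)) = (-3, 3, 0)
Step 3: (-3, 3, 0) -> (-(0), -(-3), -(3)) = (0, 3, -3)
Step 4: (0, 3, -3) -> (-(-3), -(0), -(3)) = (3, 0, -3)
Step 5: (3, 0, -3) -> (-(-3), -(3), -(0)) = (3, -3, 0)

Answer: 3 -3 0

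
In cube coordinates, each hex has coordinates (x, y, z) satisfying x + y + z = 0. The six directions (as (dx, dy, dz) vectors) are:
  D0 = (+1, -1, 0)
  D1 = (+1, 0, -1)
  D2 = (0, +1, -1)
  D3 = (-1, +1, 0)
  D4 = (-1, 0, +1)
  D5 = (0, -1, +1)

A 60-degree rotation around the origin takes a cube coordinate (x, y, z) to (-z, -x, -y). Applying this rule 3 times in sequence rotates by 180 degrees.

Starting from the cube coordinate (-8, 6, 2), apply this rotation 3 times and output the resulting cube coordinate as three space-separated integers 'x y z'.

Answer: 8 -6 -2

Derivation:
Start: (-8, 6, 2)
Step 1: (-8, 6, 2) -> (-(2), -(-8), -(6)) = (-2, 8, -6)
Step 2: (-2, 8, -6) -> (-(-6), -(-2), -(8)) = (6, 2, -8)
Step 3: (6, 2, -8) -> (-(-8), -(6), -(2)) = (8, -6, -2)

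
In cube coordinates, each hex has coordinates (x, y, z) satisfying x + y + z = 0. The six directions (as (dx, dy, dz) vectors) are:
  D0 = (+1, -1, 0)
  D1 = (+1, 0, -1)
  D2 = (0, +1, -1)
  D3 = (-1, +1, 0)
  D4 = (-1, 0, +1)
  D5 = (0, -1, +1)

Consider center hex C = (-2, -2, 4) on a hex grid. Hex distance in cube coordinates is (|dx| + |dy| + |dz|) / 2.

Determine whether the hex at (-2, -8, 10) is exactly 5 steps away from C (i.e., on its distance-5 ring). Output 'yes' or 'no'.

|px - cx| = |-2 - (-2)| = 0
|py - cy| = |-8 - (-2)| = 6
|pz - cz| = |10 - 4| = 6
distance = (0+6+6)/2 = 12/2 = 6
radius = 5; distance != radius -> no

Answer: no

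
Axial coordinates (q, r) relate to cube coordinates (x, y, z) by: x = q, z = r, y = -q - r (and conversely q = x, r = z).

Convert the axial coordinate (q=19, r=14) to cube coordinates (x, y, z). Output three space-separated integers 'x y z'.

x = q = 19
z = r = 14
y = -x - z = -(19) - (14) = -33

Answer: 19 -33 14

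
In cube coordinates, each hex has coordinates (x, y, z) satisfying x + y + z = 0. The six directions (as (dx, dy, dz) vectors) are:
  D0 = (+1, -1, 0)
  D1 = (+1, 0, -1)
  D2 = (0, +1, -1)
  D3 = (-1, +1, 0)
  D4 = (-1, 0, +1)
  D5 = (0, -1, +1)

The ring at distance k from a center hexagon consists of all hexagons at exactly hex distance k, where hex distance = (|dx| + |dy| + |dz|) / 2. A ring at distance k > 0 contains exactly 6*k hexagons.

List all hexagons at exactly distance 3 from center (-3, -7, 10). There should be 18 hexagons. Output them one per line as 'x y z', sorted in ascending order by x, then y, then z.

Answer: -6 -7 13
-6 -6 12
-6 -5 11
-6 -4 10
-5 -8 13
-5 -4 9
-4 -9 13
-4 -4 8
-3 -10 13
-3 -4 7
-2 -10 12
-2 -5 7
-1 -10 11
-1 -6 7
0 -10 10
0 -9 9
0 -8 8
0 -7 7

Derivation:
Walk ring at distance 3 from (-3, -7, 10):
Start at center + D4*3 = (-6, -7, 13)
  hex 0: (-6, -7, 13)
  hex 1: (-5, -8, 13)
  hex 2: (-4, -9, 13)
  hex 3: (-3, -10, 13)
  hex 4: (-2, -10, 12)
  hex 5: (-1, -10, 11)
  hex 6: (0, -10, 10)
  hex 7: (0, -9, 9)
  hex 8: (0, -8, 8)
  hex 9: (0, -7, 7)
  hex 10: (-1, -6, 7)
  hex 11: (-2, -5, 7)
  hex 12: (-3, -4, 7)
  hex 13: (-4, -4, 8)
  hex 14: (-5, -4, 9)
  hex 15: (-6, -4, 10)
  hex 16: (-6, -5, 11)
  hex 17: (-6, -6, 12)
Sorted: 18 hexes.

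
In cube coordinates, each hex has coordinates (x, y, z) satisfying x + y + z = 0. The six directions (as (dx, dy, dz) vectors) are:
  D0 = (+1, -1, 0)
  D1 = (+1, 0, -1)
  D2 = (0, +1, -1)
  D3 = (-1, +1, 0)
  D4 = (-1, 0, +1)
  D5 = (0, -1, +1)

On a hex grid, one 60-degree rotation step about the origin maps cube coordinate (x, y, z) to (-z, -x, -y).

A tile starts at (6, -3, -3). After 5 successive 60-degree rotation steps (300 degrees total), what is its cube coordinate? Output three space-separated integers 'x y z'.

Answer: 3 3 -6

Derivation:
Start: (6, -3, -3)
Step 1: (6, -3, -3) -> (-(-3), -(6), -(-3)) = (3, -6, 3)
Step 2: (3, -6, 3) -> (-(3), -(3), -(-6)) = (-3, -3, 6)
Step 3: (-3, -3, 6) -> (-(6), -(-3), -(-3)) = (-6, 3, 3)
Step 4: (-6, 3, 3) -> (-(3), -(-6), -(3)) = (-3, 6, -3)
Step 5: (-3, 6, -3) -> (-(-3), -(-3), -(6)) = (3, 3, -6)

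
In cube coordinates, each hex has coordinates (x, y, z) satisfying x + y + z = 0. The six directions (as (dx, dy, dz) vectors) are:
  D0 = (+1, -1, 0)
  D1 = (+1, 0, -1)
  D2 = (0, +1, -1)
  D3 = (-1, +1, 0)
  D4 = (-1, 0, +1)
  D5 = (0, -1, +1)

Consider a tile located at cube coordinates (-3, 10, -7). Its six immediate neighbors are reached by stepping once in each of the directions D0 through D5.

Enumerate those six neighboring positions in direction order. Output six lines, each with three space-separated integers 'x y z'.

Center: (-3, 10, -7). Add each direction:
  D0: (-3, 10, -7) + (1, -1, 0) = (-2, 9, -7)
  D1: (-3, 10, -7) + (1, 0, -1) = (-2, 10, -8)
  D2: (-3, 10, -7) + (0, 1, -1) = (-3, 11, -8)
  D3: (-3, 10, -7) + (-1, 1, 0) = (-4, 11, -7)
  D4: (-3, 10, -7) + (-1, 0, 1) = (-4, 10, -6)
  D5: (-3, 10, -7) + (0, -1, 1) = (-3, 9, -6)

Answer: -2 9 -7
-2 10 -8
-3 11 -8
-4 11 -7
-4 10 -6
-3 9 -6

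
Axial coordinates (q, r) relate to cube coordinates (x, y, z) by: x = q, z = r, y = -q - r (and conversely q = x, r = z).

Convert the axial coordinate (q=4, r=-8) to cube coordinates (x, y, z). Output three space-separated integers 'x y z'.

x = q = 4
z = r = -8
y = -x - z = -(4) - (-8) = 4

Answer: 4 4 -8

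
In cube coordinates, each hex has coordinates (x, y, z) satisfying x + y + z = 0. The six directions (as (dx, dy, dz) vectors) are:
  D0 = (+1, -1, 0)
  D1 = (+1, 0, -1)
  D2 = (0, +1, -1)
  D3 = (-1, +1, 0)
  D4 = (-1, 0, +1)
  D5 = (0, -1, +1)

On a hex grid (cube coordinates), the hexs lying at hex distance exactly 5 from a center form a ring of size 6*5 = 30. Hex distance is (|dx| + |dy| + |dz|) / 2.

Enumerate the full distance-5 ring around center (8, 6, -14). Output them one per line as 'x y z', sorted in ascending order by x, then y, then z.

Answer: 3 6 -9
3 7 -10
3 8 -11
3 9 -12
3 10 -13
3 11 -14
4 5 -9
4 11 -15
5 4 -9
5 11 -16
6 3 -9
6 11 -17
7 2 -9
7 11 -18
8 1 -9
8 11 -19
9 1 -10
9 10 -19
10 1 -11
10 9 -19
11 1 -12
11 8 -19
12 1 -13
12 7 -19
13 1 -14
13 2 -15
13 3 -16
13 4 -17
13 5 -18
13 6 -19

Derivation:
Walk ring at distance 5 from (8, 6, -14):
Start at center + D4*5 = (3, 6, -9)
  hex 0: (3, 6, -9)
  hex 1: (4, 5, -9)
  hex 2: (5, 4, -9)
  hex 3: (6, 3, -9)
  hex 4: (7, 2, -9)
  hex 5: (8, 1, -9)
  hex 6: (9, 1, -10)
  hex 7: (10, 1, -11)
  hex 8: (11, 1, -12)
  hex 9: (12, 1, -13)
  hex 10: (13, 1, -14)
  hex 11: (13, 2, -15)
  hex 12: (13, 3, -16)
  hex 13: (13, 4, -17)
  hex 14: (13, 5, -18)
  hex 15: (13, 6, -19)
  hex 16: (12, 7, -19)
  hex 17: (11, 8, -19)
  hex 18: (10, 9, -19)
  hex 19: (9, 10, -19)
  hex 20: (8, 11, -19)
  hex 21: (7, 11, -18)
  hex 22: (6, 11, -17)
  hex 23: (5, 11, -16)
  hex 24: (4, 11, -15)
  hex 25: (3, 11, -14)
  hex 26: (3, 10, -13)
  hex 27: (3, 9, -12)
  hex 28: (3, 8, -11)
  hex 29: (3, 7, -10)
Sorted: 30 hexes.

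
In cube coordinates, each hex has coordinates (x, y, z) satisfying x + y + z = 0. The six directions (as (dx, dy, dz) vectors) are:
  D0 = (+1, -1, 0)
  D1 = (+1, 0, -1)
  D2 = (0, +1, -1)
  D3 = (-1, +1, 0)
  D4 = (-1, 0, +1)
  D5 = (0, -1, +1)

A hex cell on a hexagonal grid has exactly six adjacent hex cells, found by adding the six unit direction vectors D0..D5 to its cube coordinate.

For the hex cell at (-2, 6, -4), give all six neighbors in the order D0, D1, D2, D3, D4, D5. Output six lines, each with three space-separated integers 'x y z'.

Answer: -1 5 -4
-1 6 -5
-2 7 -5
-3 7 -4
-3 6 -3
-2 5 -3

Derivation:
Center: (-2, 6, -4). Add each direction:
  D0: (-2, 6, -4) + (1, -1, 0) = (-1, 5, -4)
  D1: (-2, 6, -4) + (1, 0, -1) = (-1, 6, -5)
  D2: (-2, 6, -4) + (0, 1, -1) = (-2, 7, -5)
  D3: (-2, 6, -4) + (-1, 1, 0) = (-3, 7, -4)
  D4: (-2, 6, -4) + (-1, 0, 1) = (-3, 6, -3)
  D5: (-2, 6, -4) + (0, -1, 1) = (-2, 5, -3)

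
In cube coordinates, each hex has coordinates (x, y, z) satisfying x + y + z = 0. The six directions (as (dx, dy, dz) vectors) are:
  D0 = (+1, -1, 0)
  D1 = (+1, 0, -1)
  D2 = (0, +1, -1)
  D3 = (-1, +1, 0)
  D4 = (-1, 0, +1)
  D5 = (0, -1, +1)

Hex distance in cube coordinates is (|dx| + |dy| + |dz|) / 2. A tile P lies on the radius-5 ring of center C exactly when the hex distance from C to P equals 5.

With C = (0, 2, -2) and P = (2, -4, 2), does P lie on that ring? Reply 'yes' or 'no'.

Answer: no

Derivation:
|px - cx| = |2 - 0| = 2
|py - cy| = |-4 - 2| = 6
|pz - cz| = |2 - (-2)| = 4
distance = (2+6+4)/2 = 12/2 = 6
radius = 5; distance != radius -> no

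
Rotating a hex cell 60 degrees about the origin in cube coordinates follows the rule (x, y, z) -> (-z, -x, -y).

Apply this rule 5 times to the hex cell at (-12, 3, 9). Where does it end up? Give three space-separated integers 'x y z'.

Start: (-12, 3, 9)
Step 1: (-12, 3, 9) -> (-(9), -(-12), -(3)) = (-9, 12, -3)
Step 2: (-9, 12, -3) -> (-(-3), -(-9), -(12)) = (3, 9, -12)
Step 3: (3, 9, -12) -> (-(-12), -(3), -(9)) = (12, -3, -9)
Step 4: (12, -3, -9) -> (-(-9), -(12), -(-3)) = (9, -12, 3)
Step 5: (9, -12, 3) -> (-(3), -(9), -(-12)) = (-3, -9, 12)

Answer: -3 -9 12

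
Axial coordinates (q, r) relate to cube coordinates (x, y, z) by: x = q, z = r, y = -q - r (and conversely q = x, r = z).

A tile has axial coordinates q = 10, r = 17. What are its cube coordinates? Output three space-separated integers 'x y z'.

x = q = 10
z = r = 17
y = -x - z = -(10) - (17) = -27

Answer: 10 -27 17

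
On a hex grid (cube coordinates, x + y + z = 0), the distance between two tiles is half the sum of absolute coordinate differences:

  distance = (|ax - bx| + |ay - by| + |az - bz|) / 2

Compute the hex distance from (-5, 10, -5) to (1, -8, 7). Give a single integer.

Answer: 18

Derivation:
|ax - bx| = |-5 - 1| = 6
|ay - by| = |10 - (-8)| = 18
|az - bz| = |-5 - 7| = 12
distance = (6 + 18 + 12) / 2 = 36 / 2 = 18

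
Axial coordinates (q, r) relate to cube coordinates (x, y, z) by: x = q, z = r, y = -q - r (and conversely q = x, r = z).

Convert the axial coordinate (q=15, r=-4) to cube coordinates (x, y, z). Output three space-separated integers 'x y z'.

x = q = 15
z = r = -4
y = -x - z = -(15) - (-4) = -11

Answer: 15 -11 -4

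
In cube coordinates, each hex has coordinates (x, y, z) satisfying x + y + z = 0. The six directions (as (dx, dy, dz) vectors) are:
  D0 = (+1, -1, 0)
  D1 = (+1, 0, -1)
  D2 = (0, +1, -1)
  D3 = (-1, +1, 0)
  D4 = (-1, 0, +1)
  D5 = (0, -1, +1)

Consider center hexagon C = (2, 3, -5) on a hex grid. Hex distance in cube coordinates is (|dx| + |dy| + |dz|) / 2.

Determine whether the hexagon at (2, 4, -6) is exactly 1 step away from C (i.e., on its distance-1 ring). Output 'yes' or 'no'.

|px - cx| = |2 - 2| = 0
|py - cy| = |4 - 3| = 1
|pz - cz| = |-6 - (-5)| = 1
distance = (0+1+1)/2 = 2/2 = 1
radius = 1; distance == radius -> yes

Answer: yes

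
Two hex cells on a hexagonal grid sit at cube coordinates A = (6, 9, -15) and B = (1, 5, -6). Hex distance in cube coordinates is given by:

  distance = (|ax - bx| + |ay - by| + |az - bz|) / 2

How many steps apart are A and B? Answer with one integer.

|ax - bx| = |6 - 1| = 5
|ay - by| = |9 - 5| = 4
|az - bz| = |-15 - (-6)| = 9
distance = (5 + 4 + 9) / 2 = 18 / 2 = 9

Answer: 9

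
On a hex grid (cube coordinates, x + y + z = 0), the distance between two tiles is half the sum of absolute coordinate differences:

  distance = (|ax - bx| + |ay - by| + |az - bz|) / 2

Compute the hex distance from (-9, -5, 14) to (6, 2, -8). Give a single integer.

Answer: 22

Derivation:
|ax - bx| = |-9 - 6| = 15
|ay - by| = |-5 - 2| = 7
|az - bz| = |14 - (-8)| = 22
distance = (15 + 7 + 22) / 2 = 44 / 2 = 22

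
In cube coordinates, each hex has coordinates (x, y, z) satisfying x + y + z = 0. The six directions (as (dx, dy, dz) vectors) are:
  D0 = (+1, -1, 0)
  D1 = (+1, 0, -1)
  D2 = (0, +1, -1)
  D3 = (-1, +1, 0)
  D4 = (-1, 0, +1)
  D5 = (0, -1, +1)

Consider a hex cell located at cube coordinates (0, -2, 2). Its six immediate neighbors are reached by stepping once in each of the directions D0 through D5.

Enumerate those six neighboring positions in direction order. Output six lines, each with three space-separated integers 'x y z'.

Answer: 1 -3 2
1 -2 1
0 -1 1
-1 -1 2
-1 -2 3
0 -3 3

Derivation:
Center: (0, -2, 2). Add each direction:
  D0: (0, -2, 2) + (1, -1, 0) = (1, -3, 2)
  D1: (0, -2, 2) + (1, 0, -1) = (1, -2, 1)
  D2: (0, -2, 2) + (0, 1, -1) = (0, -1, 1)
  D3: (0, -2, 2) + (-1, 1, 0) = (-1, -1, 2)
  D4: (0, -2, 2) + (-1, 0, 1) = (-1, -2, 3)
  D5: (0, -2, 2) + (0, -1, 1) = (0, -3, 3)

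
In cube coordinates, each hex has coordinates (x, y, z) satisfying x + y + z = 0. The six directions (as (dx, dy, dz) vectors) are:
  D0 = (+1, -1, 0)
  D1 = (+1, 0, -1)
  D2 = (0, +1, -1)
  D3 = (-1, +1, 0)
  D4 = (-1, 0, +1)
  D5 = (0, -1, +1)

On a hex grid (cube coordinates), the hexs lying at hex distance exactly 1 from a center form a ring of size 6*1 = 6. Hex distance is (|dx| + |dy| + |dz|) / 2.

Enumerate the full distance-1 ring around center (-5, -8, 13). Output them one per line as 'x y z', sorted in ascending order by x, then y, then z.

Answer: -6 -8 14
-6 -7 13
-5 -9 14
-5 -7 12
-4 -9 13
-4 -8 12

Derivation:
Walk ring at distance 1 from (-5, -8, 13):
Start at center + D4*1 = (-6, -8, 14)
  hex 0: (-6, -8, 14)
  hex 1: (-5, -9, 14)
  hex 2: (-4, -9, 13)
  hex 3: (-4, -8, 12)
  hex 4: (-5, -7, 12)
  hex 5: (-6, -7, 13)
Sorted: 6 hexes.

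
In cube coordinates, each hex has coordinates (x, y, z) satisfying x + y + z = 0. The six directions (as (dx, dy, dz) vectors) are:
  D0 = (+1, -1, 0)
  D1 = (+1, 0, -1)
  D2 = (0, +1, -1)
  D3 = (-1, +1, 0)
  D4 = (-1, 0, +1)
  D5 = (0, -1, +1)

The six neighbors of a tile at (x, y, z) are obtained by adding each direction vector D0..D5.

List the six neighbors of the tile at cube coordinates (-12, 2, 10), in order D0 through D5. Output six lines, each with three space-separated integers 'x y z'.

Center: (-12, 2, 10). Add each direction:
  D0: (-12, 2, 10) + (1, -1, 0) = (-11, 1, 10)
  D1: (-12, 2, 10) + (1, 0, -1) = (-11, 2, 9)
  D2: (-12, 2, 10) + (0, 1, -1) = (-12, 3, 9)
  D3: (-12, 2, 10) + (-1, 1, 0) = (-13, 3, 10)
  D4: (-12, 2, 10) + (-1, 0, 1) = (-13, 2, 11)
  D5: (-12, 2, 10) + (0, -1, 1) = (-12, 1, 11)

Answer: -11 1 10
-11 2 9
-12 3 9
-13 3 10
-13 2 11
-12 1 11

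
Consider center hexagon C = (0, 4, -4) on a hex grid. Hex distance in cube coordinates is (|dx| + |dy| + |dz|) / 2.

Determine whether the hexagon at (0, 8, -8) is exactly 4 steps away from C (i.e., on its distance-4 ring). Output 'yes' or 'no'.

|px - cx| = |0 - 0| = 0
|py - cy| = |8 - 4| = 4
|pz - cz| = |-8 - (-4)| = 4
distance = (0+4+4)/2 = 8/2 = 4
radius = 4; distance == radius -> yes

Answer: yes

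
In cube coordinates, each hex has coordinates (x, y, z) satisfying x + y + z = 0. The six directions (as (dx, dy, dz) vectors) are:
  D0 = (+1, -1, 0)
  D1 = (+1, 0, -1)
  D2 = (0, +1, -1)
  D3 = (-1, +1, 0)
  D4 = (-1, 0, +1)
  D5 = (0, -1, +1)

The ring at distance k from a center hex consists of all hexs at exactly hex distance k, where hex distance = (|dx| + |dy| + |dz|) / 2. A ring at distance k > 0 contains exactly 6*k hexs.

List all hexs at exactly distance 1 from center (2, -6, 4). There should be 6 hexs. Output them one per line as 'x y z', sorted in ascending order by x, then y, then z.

Answer: 1 -6 5
1 -5 4
2 -7 5
2 -5 3
3 -7 4
3 -6 3

Derivation:
Walk ring at distance 1 from (2, -6, 4):
Start at center + D4*1 = (1, -6, 5)
  hex 0: (1, -6, 5)
  hex 1: (2, -7, 5)
  hex 2: (3, -7, 4)
  hex 3: (3, -6, 3)
  hex 4: (2, -5, 3)
  hex 5: (1, -5, 4)
Sorted: 6 hexes.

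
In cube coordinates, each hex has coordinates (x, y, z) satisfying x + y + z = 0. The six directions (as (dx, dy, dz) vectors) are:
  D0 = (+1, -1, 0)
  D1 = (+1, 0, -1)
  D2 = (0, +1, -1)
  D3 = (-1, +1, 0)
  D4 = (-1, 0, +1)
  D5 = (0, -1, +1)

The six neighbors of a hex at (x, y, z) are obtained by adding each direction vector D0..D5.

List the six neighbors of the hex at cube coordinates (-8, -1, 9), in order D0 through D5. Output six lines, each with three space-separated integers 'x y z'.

Center: (-8, -1, 9). Add each direction:
  D0: (-8, -1, 9) + (1, -1, 0) = (-7, -2, 9)
  D1: (-8, -1, 9) + (1, 0, -1) = (-7, -1, 8)
  D2: (-8, -1, 9) + (0, 1, -1) = (-8, 0, 8)
  D3: (-8, -1, 9) + (-1, 1, 0) = (-9, 0, 9)
  D4: (-8, -1, 9) + (-1, 0, 1) = (-9, -1, 10)
  D5: (-8, -1, 9) + (0, -1, 1) = (-8, -2, 10)

Answer: -7 -2 9
-7 -1 8
-8 0 8
-9 0 9
-9 -1 10
-8 -2 10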